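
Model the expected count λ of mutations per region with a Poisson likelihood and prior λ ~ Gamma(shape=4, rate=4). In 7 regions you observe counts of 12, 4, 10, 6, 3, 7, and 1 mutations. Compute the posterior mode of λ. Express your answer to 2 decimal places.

Σxᵢ = 12+4+10+6+3+7+1 = 43, with n = 7.
Posterior ∝ λ^3e^(−4λ) · λ^43e^(−7λ) = λ^46e^(−11λ), i.e. Gamma(shape=47, rate=11).
The mode of a Gamma(a, b) with a ≥ 1 (shape–rate) is (a−1)/b = 46/11 ≈ 4.18.

λ̂_MAP = 4.18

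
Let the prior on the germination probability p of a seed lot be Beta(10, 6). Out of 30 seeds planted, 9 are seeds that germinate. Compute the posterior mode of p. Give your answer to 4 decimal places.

p̂_MAP = 0.4091

Prior: Beta(10, 6).
Data: 9 successes in 30 trials. The binomial likelihood contributes p^9(1−p)^21, so the posterior is Beta(10+9, 6+21) = Beta(19, 27).
For Beta(a, b) with a, b > 1 the mode is (a−1)/(a+b−2) = 18/44 ≈ 0.4091.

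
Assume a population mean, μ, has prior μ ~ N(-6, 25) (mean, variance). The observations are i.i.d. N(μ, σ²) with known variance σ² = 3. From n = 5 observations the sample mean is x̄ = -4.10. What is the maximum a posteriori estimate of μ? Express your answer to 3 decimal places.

n = 5, x̄ = -4.10.
For a Normal prior and Normal likelihood with known variance, the posterior is Normal; its mode equals its mean, the precision-weighted average.
Prior precision 1/σ₀² = 1/25 = 0.04; data precision n/σ² = 5/3.
μ̂ = (0.04·(-6) + (5/3)·(-4.1)) / (0.04 + 5/3) = (-1061/150)/(128/75) = -4.14453125 ≈ -4.145.

μ̂_MAP = -4.145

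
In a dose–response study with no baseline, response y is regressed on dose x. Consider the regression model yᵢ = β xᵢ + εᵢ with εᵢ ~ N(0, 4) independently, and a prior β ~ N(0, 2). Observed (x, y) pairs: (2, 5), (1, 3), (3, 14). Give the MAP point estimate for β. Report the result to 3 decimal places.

β̂_MAP = 3.438

log p(β | y) = −Σ(yᵢ − βxᵢ)²/(2·4) − β²/(2·2) + const.
Setting the derivative to zero: Σxᵢ(yᵢ − βxᵢ)/4 − β/2 = 0, so β = Σxᵢyᵢ / (Σxᵢ² + σ²/τ²).
Σxᵢyᵢ = 2·5 + 1·3 + 3·14 = 55; Σxᵢ² = 14; σ²/τ² = 2.
β̂_MAP = 55 / (14 + 2) = 55/16 ≈ 3.438.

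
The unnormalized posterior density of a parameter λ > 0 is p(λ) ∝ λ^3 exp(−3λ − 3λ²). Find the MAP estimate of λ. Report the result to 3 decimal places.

ℓ'(λ) = 3/λ − 3 − 6λ. Setting this to zero and multiplying by λ: 6λ² + 3λ − 3 = 0.
λ = (−3 + √(3² + 4·6·3)) / (2·6) = (−3 + √81) / 12 = (−3 + 9)/12 = 1/2.
ℓ''(λ) = −3/λ² − 6 < 0, confirming a maximum.

λ̂_MAP = 0.500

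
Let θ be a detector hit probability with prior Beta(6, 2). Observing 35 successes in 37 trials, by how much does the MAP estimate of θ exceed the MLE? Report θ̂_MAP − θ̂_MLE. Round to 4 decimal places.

Posterior is Beta(41, 4); MAP = (41−1)/(45−2) = 40/43 ≈ 0.93023.
MLE ignores the prior: θ̂_MLE = k/n = 35/37 ≈ 0.94595.
Difference = 40/43 − 35/37 = -25/1591 ≈ -0.0157.

MAP − MLE = -0.0157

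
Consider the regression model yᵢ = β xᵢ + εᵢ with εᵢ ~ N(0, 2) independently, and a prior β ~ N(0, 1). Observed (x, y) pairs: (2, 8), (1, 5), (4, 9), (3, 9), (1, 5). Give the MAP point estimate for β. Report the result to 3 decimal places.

β̂_MAP = 2.697

log p(β | y) = −Σ(yᵢ − βxᵢ)²/(2·2) − β²/(2·1) + const.
Setting the derivative to zero: Σxᵢ(yᵢ − βxᵢ)/2 − β/1 = 0, so β = Σxᵢyᵢ / (Σxᵢ² + σ²/τ²).
Σxᵢyᵢ = 2·8 + 1·5 + 4·9 + 3·9 + 1·5 = 89; Σxᵢ² = 31; σ²/τ² = 2.
β̂_MAP = 89 / (31 + 2) = 89/33 ≈ 2.697.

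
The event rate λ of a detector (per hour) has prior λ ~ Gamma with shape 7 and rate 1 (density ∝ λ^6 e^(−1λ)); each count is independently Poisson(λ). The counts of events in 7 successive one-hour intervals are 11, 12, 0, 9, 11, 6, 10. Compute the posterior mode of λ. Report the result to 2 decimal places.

λ̂_MAP = 8.13

Σxᵢ = 11+12+0+9+11+6+10 = 59, with n = 7.
Posterior ∝ λ^6e^(−1λ) · λ^59e^(−7λ) = λ^65e^(−8λ), i.e. Gamma(shape=66, rate=8).
The mode of a Gamma(a, b) with a ≥ 1 (shape–rate) is (a−1)/b = 65/8 ≈ 8.13.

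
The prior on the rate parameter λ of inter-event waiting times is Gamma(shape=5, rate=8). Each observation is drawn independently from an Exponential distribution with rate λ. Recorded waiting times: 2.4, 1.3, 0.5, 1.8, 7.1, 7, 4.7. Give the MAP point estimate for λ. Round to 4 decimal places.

λ̂_MAP = 0.3354

The Exponential(rate=λ) likelihood is ∝ λ^n e^(−λΣtᵢ). Here n = 7 and Σtᵢ = 2.4 + 1.3 + 0.5 + 1.8 + 7.1 + 7 + 4.7 = 24.8.
Posterior ∝ λ^4e^(−8λ) · λ^7e^(−24.8λ) = λ^11e^(−32.8λ), i.e. Gamma(12, 32.8).
Mode = (a−1)/b = 11/32.8 ≈ 0.3354.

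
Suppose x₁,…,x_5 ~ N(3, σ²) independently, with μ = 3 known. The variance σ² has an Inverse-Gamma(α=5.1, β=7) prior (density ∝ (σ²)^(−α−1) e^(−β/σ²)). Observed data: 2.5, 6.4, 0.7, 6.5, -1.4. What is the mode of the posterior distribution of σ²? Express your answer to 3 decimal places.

Sum of squared deviations about the known mean: SS = (2.5−3)² + (6.4−3)² + (0.7−3)² + (6.5−3)² + (-1.4−3)² = 48.71.
The Normal likelihood contributes (σ²)^(−n/2) exp(−SS/(2σ²)), so the posterior is Inverse-Gamma(α + n/2, β + SS/2) = Inverse-Gamma(7.6, 31.355).
The mode of Inverse-Gamma(a, b) is b/(a+1) = 31.355/8.6 ≈ 3.646.

σ̂²_MAP = 3.646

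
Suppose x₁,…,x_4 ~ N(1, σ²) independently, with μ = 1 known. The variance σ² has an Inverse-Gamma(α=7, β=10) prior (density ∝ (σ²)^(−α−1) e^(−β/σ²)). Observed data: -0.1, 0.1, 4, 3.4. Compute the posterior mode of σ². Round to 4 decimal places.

Sum of squared deviations about the known mean: SS = (-0.1−1)² + (0.1−1)² + (4−1)² + (3.4−1)² = 16.78.
The Normal likelihood contributes (σ²)^(−n/2) exp(−SS/(2σ²)), so the posterior is Inverse-Gamma(α + n/2, β + SS/2) = Inverse-Gamma(9, 18.39).
The mode of Inverse-Gamma(a, b) is b/(a+1) = 18.39/10 ≈ 1.8390.

σ̂²_MAP = 1.8390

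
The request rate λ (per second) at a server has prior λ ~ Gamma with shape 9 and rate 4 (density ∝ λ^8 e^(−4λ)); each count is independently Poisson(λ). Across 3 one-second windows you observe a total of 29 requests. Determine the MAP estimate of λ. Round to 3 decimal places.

λ̂_MAP = 5.286

Σxᵢ = 29, n = 3.
Posterior ∝ λ^8e^(−4λ) · λ^29e^(−3λ) = λ^37e^(−7λ), i.e. Gamma(shape=38, rate=7).
The mode of a Gamma(a, b) with a ≥ 1 (shape–rate) is (a−1)/b = 37/7 ≈ 5.286.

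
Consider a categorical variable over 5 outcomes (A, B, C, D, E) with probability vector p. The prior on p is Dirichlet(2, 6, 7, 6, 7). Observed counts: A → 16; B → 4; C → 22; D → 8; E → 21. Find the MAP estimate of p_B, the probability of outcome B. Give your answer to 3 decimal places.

MAP estimate of p_B = 0.096

The posterior is Dirichlet(αᵢ + nᵢ) = Dirichlet(18, 10, 29, 14, 28).
For a Dirichlet(a₁,…,a_K) with all aᵢ > 1, the mode has j-th component (aⱼ − 1)/(Σaᵢ − K).
Here Σaᵢ = 99 and K = 5, so p_B = (10 − 1)/(99 − 5) = 9/94 ≈ 0.096.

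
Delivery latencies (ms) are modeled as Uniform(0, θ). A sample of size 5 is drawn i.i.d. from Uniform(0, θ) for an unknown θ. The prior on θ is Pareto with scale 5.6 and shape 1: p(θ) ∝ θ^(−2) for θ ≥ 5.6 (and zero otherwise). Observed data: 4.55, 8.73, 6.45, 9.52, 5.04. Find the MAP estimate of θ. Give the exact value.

θ̂_MAP = 9.52

The Uniform(0, θ) likelihood is θ^(−n) for θ ≥ max(xᵢ), zero otherwise. Here max(xᵢ) = 9.52.
Posterior ∝ θ^(−2) · θ^(−5) = θ^(−7) on θ ≥ max(5.6, 9.52) = 9.52.
This density is strictly decreasing in θ, so the posterior mode lies at the lower boundary of the support.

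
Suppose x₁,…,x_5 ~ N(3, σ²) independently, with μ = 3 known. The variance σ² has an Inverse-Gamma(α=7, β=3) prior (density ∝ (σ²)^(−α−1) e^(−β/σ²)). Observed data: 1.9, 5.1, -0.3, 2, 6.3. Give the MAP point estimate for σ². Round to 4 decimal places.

σ̂²_MAP = 1.6381

Sum of squared deviations about the known mean: SS = (1.9−3)² + (5.1−3)² + (-0.3−3)² + (2−3)² + (6.3−3)² = 28.4.
The Normal likelihood contributes (σ²)^(−n/2) exp(−SS/(2σ²)), so the posterior is Inverse-Gamma(α + n/2, β + SS/2) = Inverse-Gamma(9.5, 17.2).
The mode of Inverse-Gamma(a, b) is b/(a+1) = 17.2/10.5 ≈ 1.6381.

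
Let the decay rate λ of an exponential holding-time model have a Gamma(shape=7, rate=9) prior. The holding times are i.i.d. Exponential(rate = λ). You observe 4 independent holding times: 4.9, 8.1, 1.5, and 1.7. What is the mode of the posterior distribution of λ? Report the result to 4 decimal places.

λ̂_MAP = 0.3968

The Exponential(rate=λ) likelihood is ∝ λ^n e^(−λΣtᵢ). Here n = 4 and Σtᵢ = 4.9 + 8.1 + 1.5 + 1.7 = 16.2.
Posterior ∝ λ^6e^(−9λ) · λ^4e^(−16.2λ) = λ^10e^(−25.2λ), i.e. Gamma(11, 25.2).
Mode = (a−1)/b = 10/25.2 ≈ 0.3968.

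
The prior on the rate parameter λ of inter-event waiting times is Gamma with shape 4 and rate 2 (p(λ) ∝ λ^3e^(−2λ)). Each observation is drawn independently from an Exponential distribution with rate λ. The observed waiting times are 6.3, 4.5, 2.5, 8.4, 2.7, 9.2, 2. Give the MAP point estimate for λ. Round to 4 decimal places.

The Exponential(rate=λ) likelihood is ∝ λ^n e^(−λΣtᵢ). Here n = 7 and Σtᵢ = 6.3 + 4.5 + 2.5 + 8.4 + 2.7 + 9.2 + 2 = 35.6.
Posterior ∝ λ^3e^(−2λ) · λ^7e^(−35.6λ) = λ^10e^(−37.6λ), i.e. Gamma(11, 37.6).
Mode = (a−1)/b = 10/37.6 ≈ 0.2660.

λ̂_MAP = 0.2660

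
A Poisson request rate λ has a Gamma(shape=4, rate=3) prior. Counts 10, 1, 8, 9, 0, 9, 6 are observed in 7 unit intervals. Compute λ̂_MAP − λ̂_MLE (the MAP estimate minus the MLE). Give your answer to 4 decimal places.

MAP − MLE = -1.5429

Σxᵢ = 43. Posterior is Gamma(47, 10); MAP = (47−1)/10 = 46/10 ≈ 4.60000.
MLE = x̄ = 43/7 ≈ 6.14286.
Difference = 46/10 − 43/7 = -54/35 ≈ -1.5429.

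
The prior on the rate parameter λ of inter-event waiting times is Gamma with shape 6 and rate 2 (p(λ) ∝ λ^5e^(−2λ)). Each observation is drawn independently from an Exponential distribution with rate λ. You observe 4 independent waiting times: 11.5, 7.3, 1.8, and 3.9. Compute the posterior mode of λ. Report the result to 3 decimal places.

λ̂_MAP = 0.340

The Exponential(rate=λ) likelihood is ∝ λ^n e^(−λΣtᵢ). Here n = 4 and Σtᵢ = 11.5 + 7.3 + 1.8 + 3.9 = 24.5.
Posterior ∝ λ^5e^(−2λ) · λ^4e^(−24.5λ) = λ^9e^(−26.5λ), i.e. Gamma(10, 26.5).
Mode = (a−1)/b = 9/26.5 ≈ 0.340.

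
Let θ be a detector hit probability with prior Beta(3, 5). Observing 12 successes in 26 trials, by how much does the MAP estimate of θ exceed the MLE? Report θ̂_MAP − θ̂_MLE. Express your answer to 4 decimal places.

Posterior is Beta(15, 19); MAP = (15−1)/(34−2) = 14/32 ≈ 0.43750.
MLE ignores the prior: θ̂_MLE = k/n = 12/26 ≈ 0.46154.
Difference = 14/32 − 12/26 = -5/208 ≈ -0.0240.

MAP − MLE = -0.0240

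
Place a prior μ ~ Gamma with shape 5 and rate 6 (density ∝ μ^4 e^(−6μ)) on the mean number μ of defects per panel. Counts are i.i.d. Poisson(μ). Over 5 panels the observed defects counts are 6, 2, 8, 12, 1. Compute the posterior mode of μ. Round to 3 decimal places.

μ̂_MAP = 3.000

Σxᵢ = 6+2+8+12+1 = 29, with n = 5.
Posterior ∝ μ^4e^(−6μ) · μ^29e^(−5μ) = μ^33e^(−11μ), i.e. Gamma(shape=34, rate=11).
The mode of a Gamma(a, b) with a ≥ 1 (shape–rate) is (a−1)/b = 33/11 ≈ 3.000.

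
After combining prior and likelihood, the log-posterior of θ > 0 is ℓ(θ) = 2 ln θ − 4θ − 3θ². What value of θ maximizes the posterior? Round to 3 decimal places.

θ̂_MAP = 0.333

ℓ'(θ) = 2/θ − 4 − 6θ. Setting this to zero and multiplying by θ: 6θ² + 4θ − 2 = 0.
θ = (−4 + √(4² + 4·6·2)) / (2·6) = (−4 + √64) / 12 = (−4 + 8)/12 = 1/3.
ℓ''(θ) = −2/θ² − 6 < 0, confirming a maximum.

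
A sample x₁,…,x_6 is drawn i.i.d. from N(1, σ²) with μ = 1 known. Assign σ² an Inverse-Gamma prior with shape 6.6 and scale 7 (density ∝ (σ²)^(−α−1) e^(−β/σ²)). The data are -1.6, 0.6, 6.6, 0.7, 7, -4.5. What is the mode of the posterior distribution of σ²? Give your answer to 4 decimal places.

σ̂²_MAP = 5.5953

Sum of squared deviations about the known mean: SS = (-1.6−1)² + (0.6−1)² + (6.6−1)² + (0.7−1)² + (7−1)² + (-4.5−1)² = 104.62.
The Normal likelihood contributes (σ²)^(−n/2) exp(−SS/(2σ²)), so the posterior is Inverse-Gamma(α + n/2, β + SS/2) = Inverse-Gamma(9.6, 59.31).
The mode of Inverse-Gamma(a, b) is b/(a+1) = 59.31/10.6 ≈ 5.5953.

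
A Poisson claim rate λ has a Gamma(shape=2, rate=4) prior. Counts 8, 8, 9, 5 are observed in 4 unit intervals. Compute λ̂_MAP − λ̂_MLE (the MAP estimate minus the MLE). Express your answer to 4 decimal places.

MAP − MLE = -3.6250

Σxᵢ = 30. Posterior is Gamma(32, 8); MAP = (32−1)/8 = 31/8 ≈ 3.87500.
MLE = x̄ = 30/4 ≈ 7.50000.
Difference = 31/8 − 30/4 = -29/8 ≈ -3.6250.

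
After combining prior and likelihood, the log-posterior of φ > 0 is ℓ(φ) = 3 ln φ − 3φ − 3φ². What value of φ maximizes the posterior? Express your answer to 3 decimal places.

φ̂_MAP = 0.500

ℓ'(φ) = 3/φ − 3 − 6φ. Setting this to zero and multiplying by φ: 6φ² + 3φ − 3 = 0.
φ = (−3 + √(3² + 4·6·3)) / (2·6) = (−3 + √81) / 12 = (−3 + 9)/12 = 1/2.
ℓ''(φ) = −3/φ² − 6 < 0, confirming a maximum.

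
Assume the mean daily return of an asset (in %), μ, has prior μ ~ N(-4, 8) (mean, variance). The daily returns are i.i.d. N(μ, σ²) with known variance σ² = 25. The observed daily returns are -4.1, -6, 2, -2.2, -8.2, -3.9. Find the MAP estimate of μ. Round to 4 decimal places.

n = 6; x̄ = ((-4.1) + (-6) + 2 + (-2.2) + (-8.2) + (-3.9))/6 = -22.4/6 = -56/15 ≈ -3.7333.
For a Normal prior and Normal likelihood with known variance, the posterior is Normal; its mode equals its mean, the precision-weighted average.
Prior precision 1/σ₀² = 1/8 = 0.125; data precision n/σ² = 6/25 = 0.24.
μ̂ = (0.125·(-4) + 0.24·(-56/15)) / (0.125 + 0.24) = (-1.396)/0.365 = -1396/365 ≈ -3.8247.

μ̂_MAP = -3.8247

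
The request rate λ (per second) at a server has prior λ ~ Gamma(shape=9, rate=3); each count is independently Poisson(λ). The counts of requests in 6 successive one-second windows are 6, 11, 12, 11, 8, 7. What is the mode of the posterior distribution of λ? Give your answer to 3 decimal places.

λ̂_MAP = 7.000

Σxᵢ = 6+11+12+11+8+7 = 55, with n = 6.
Posterior ∝ λ^8e^(−3λ) · λ^55e^(−6λ) = λ^63e^(−9λ), i.e. Gamma(shape=64, rate=9).
The mode of a Gamma(a, b) with a ≥ 1 (shape–rate) is (a−1)/b = 63/9 ≈ 7.000.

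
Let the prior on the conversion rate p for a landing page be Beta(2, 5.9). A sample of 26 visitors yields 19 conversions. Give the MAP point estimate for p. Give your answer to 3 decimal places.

Prior: Beta(2, 5.9).
Data: 19 successes in 26 trials. The binomial likelihood contributes p^19(1−p)^7, so the posterior is Beta(2+19, 5.9+7) = Beta(21, 12.9).
For Beta(a, b) with a, b > 1 the mode is (a−1)/(a+b−2) = 20/31.9 ≈ 0.627.

p̂_MAP = 0.627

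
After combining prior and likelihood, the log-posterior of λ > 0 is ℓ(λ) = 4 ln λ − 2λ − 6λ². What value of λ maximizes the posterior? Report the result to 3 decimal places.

ℓ'(λ) = 4/λ − 2 − 12λ. Setting this to zero and multiplying by λ: 12λ² + 2λ − 4 = 0.
λ = (−2 + √(2² + 4·12·4)) / (2·12) = (−2 + √196) / 24 = (−2 + 14)/24 = 1/2.
ℓ''(λ) = −4/λ² − 12 < 0, confirming a maximum.

λ̂_MAP = 0.500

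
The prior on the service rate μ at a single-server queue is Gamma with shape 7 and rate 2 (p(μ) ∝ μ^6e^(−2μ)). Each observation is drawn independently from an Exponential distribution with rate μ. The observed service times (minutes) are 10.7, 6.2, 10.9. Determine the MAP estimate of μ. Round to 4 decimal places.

The Exponential(rate=μ) likelihood is ∝ μ^n e^(−μΣtᵢ). Here n = 3 and Σtᵢ = 10.7 + 6.2 + 10.9 = 27.8.
Posterior ∝ μ^6e^(−2μ) · μ^3e^(−27.8μ) = μ^9e^(−29.8μ), i.e. Gamma(10, 29.8).
Mode = (a−1)/b = 9/29.8 ≈ 0.3020.

μ̂_MAP = 0.3020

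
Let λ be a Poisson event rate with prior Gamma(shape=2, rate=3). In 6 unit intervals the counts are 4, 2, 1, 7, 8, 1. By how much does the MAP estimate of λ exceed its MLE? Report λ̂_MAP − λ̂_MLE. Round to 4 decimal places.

MAP − MLE = -1.1667

Σxᵢ = 23. Posterior is Gamma(25, 9); MAP = (25−1)/9 = 24/9 ≈ 2.66667.
MLE = x̄ = 23/6 ≈ 3.83333.
Difference = 24/9 − 23/6 = -7/6 ≈ -1.1667.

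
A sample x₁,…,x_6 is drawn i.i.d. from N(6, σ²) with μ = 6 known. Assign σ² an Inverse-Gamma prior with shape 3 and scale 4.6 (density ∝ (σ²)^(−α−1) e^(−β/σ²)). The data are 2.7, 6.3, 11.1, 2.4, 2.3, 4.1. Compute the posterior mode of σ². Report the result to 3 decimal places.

Sum of squared deviations about the known mean: SS = (2.7−6)² + (6.3−6)² + (11.1−6)² + (2.4−6)² + (2.3−6)² + (4.1−6)² = 67.25.
The Normal likelihood contributes (σ²)^(−n/2) exp(−SS/(2σ²)), so the posterior is Inverse-Gamma(α + n/2, β + SS/2) = Inverse-Gamma(6, 38.225).
The mode of Inverse-Gamma(a, b) is b/(a+1) = 38.225/7 ≈ 5.461.

σ̂²_MAP = 5.461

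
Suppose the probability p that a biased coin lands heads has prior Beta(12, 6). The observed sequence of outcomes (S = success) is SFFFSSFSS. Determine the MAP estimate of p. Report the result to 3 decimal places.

Prior: Beta(12, 6).
Data: 5 successes in 9 trials (from the sequence). The binomial likelihood contributes p^5(1−p)^4, so the posterior is Beta(12+5, 6+4) = Beta(17, 10).
For Beta(a, b) with a, b > 1 the mode is (a−1)/(a+b−2) = 16/25 ≈ 0.640.

p̂_MAP = 0.640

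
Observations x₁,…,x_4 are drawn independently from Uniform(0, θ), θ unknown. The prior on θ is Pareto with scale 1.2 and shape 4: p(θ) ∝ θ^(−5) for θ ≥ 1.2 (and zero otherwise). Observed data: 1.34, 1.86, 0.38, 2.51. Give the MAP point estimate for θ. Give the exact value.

The Uniform(0, θ) likelihood is θ^(−n) for θ ≥ max(xᵢ), zero otherwise. Here max(xᵢ) = 2.51.
Posterior ∝ θ^(−5) · θ^(−4) = θ^(−9) on θ ≥ max(1.2, 2.51) = 2.51.
This density is strictly decreasing in θ, so the posterior mode lies at the lower boundary of the support.

θ̂_MAP = 2.51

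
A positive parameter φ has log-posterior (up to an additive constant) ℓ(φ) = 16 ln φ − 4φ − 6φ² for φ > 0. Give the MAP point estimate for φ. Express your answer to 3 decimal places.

φ̂_MAP = 1.000

ℓ'(φ) = 16/φ − 4 − 12φ. Setting this to zero and multiplying by φ: 12φ² + 4φ − 16 = 0.
φ = (−4 + √(4² + 4·12·16)) / (2·12) = (−4 + √784) / 24 = (−4 + 28)/24 = 1.
ℓ''(φ) = −16/φ² − 12 < 0, confirming a maximum.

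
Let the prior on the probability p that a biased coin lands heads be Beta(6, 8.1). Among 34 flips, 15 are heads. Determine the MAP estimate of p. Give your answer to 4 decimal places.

p̂_MAP = 0.4338

Prior: Beta(6, 8.1).
Data: 15 successes in 34 trials. The binomial likelihood contributes p^15(1−p)^19, so the posterior is Beta(6+15, 8.1+19) = Beta(21, 27.1).
For Beta(a, b) with a, b > 1 the mode is (a−1)/(a+b−2) = 20/46.1 ≈ 0.4338.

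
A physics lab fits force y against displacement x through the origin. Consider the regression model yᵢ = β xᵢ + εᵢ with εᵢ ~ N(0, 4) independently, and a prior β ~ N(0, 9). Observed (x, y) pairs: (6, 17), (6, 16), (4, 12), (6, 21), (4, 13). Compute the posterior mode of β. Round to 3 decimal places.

log p(β | y) = −Σ(yᵢ − βxᵢ)²/(2·4) − β²/(2·9) + const.
Setting the derivative to zero: Σxᵢ(yᵢ − βxᵢ)/4 − β/9 = 0, so β = Σxᵢyᵢ / (Σxᵢ² + σ²/τ²).
Σxᵢyᵢ = 6·17 + 6·16 + 4·12 + 6·21 + 4·13 = 424; Σxᵢ² = 140; σ²/τ² = 4/9.
β̂_MAP = 424 / (140 + 4/9) = 424/(1264/9) = 477/158 ≈ 3.019.

β̂_MAP = 3.019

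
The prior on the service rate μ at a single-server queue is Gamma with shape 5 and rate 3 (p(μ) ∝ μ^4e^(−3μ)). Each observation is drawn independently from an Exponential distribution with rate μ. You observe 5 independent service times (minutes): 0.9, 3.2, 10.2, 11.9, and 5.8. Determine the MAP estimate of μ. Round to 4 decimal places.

The Exponential(rate=μ) likelihood is ∝ μ^n e^(−μΣtᵢ). Here n = 5 and Σtᵢ = 0.9 + 3.2 + 10.2 + 11.9 + 5.8 = 32.
Posterior ∝ μ^4e^(−3μ) · μ^5e^(−32μ) = μ^9e^(−35μ), i.e. Gamma(10, 35).
Mode = (a−1)/b = 9/35 ≈ 0.2571.

μ̂_MAP = 0.2571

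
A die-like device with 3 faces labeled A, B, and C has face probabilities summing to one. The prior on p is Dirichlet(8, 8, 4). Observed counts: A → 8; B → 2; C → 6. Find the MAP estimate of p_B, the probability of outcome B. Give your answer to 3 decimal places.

MAP estimate of p_B = 0.273

The posterior is Dirichlet(αᵢ + nᵢ) = Dirichlet(16, 10, 10).
For a Dirichlet(a₁,…,a_K) with all aᵢ > 1, the mode has j-th component (aⱼ − 1)/(Σaᵢ − K).
Here Σaᵢ = 36 and K = 3, so p_B = (10 − 1)/(36 − 3) = 9/33 ≈ 0.273.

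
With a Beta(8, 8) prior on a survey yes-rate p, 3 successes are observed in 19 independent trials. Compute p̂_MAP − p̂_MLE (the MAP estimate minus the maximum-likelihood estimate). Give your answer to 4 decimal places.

MAP − MLE = 0.1451

Posterior is Beta(11, 24); MAP = (11−1)/(35−2) = 10/33 ≈ 0.30303.
MLE ignores the prior: p̂_MLE = k/n = 3/19 ≈ 0.15789.
Difference = 10/33 − 3/19 = 91/627 ≈ 0.1451.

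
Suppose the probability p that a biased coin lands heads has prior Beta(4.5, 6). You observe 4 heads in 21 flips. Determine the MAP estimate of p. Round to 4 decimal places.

p̂_MAP = 0.2542

Prior: Beta(4.5, 6).
Data: 4 successes in 21 trials. The binomial likelihood contributes p^4(1−p)^17, so the posterior is Beta(4.5+4, 6+17) = Beta(8.5, 23).
For Beta(a, b) with a, b > 1 the mode is (a−1)/(a+b−2) = 7.5/29.5 ≈ 0.2542.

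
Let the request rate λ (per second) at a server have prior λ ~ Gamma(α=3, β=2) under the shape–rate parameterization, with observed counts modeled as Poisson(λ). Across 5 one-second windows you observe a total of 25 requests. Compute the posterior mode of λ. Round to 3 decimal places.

λ̂_MAP = 3.857

Σxᵢ = 25, n = 5.
Posterior ∝ λ^2e^(−2λ) · λ^25e^(−5λ) = λ^27e^(−7λ), i.e. Gamma(shape=28, rate=7).
The mode of a Gamma(a, b) with a ≥ 1 (shape–rate) is (a−1)/b = 27/7 ≈ 3.857.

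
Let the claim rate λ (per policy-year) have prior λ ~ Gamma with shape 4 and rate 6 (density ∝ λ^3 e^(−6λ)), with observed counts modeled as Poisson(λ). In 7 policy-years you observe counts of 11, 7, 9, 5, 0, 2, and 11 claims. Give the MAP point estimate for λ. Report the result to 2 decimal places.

λ̂_MAP = 3.69

Σxᵢ = 11+7+9+5+0+2+11 = 45, with n = 7.
Posterior ∝ λ^3e^(−6λ) · λ^45e^(−7λ) = λ^48e^(−13λ), i.e. Gamma(shape=49, rate=13).
The mode of a Gamma(a, b) with a ≥ 1 (shape–rate) is (a−1)/b = 48/13 ≈ 3.69.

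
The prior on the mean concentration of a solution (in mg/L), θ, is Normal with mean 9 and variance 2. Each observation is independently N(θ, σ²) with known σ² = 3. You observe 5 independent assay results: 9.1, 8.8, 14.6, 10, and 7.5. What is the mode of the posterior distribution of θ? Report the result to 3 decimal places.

n = 5; x̄ = (9.1 + 8.8 + 14.6 + 10 + 7.5)/5 = 50/5 = 10.
For a Normal prior and Normal likelihood with known variance, the posterior is Normal; its mode equals its mean, the precision-weighted average.
Prior precision 1/σ₀² = 1/2 = 0.5; data precision n/σ² = 5/3.
θ̂ = (0.5·9 + (5/3)·10) / (0.5 + 5/3) = (127/6)/(13/6) = 127/13 ≈ 9.769.

θ̂_MAP = 9.769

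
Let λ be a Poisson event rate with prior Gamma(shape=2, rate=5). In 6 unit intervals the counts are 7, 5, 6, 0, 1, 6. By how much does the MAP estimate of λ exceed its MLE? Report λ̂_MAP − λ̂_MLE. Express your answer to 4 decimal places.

Σxᵢ = 25. Posterior is Gamma(27, 11); MAP = (27−1)/11 = 26/11 ≈ 2.36364.
MLE = x̄ = 25/6 ≈ 4.16667.
Difference = 26/11 − 25/6 = -119/66 ≈ -1.8030.

MAP − MLE = -1.8030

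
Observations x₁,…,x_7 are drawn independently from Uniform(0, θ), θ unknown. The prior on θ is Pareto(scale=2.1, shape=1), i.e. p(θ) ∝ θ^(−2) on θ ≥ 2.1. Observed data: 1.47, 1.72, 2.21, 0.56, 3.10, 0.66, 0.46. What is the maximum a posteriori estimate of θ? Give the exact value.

The Uniform(0, θ) likelihood is θ^(−n) for θ ≥ max(xᵢ), zero otherwise. Here max(xᵢ) = 3.10.
Posterior ∝ θ^(−2) · θ^(−7) = θ^(−9) on θ ≥ max(2.1, 3.10) = 3.10.
This density is strictly decreasing in θ, so the posterior mode lies at the lower boundary of the support.

θ̂_MAP = 3.10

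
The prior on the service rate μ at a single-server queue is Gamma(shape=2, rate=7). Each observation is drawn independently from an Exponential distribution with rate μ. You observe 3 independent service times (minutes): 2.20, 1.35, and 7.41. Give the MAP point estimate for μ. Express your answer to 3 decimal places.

The Exponential(rate=μ) likelihood is ∝ μ^n e^(−μΣtᵢ). Here n = 3 and Σtᵢ = 2.20 + 1.35 + 7.41 = 10.96.
Posterior ∝ μe^(−7μ) · μ^3e^(−10.96μ) = μ^4e^(−17.96μ), i.e. Gamma(5, 17.96).
Mode = (a−1)/b = 4/17.96 ≈ 0.223.

μ̂_MAP = 0.223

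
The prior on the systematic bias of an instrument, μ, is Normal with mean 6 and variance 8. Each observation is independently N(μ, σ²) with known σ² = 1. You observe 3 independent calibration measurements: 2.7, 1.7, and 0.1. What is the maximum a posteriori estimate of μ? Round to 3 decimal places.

n = 3; x̄ = (2.7 + 1.7 + 0.1)/3 = 4.5/3 = 1.5.
For a Normal prior and Normal likelihood with known variance, the posterior is Normal; its mode equals its mean, the precision-weighted average.
Prior precision 1/σ₀² = 1/8 = 0.125; data precision n/σ² = 3/1 = 3.
μ̂ = (0.125·6 + 3·1.5) / (0.125 + 3) = 5.25/3.125 = 1.680.

μ̂_MAP = 1.680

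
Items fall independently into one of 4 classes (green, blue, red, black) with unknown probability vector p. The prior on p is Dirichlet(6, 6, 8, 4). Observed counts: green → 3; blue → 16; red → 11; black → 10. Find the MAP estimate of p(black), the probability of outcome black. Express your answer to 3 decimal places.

The posterior is Dirichlet(αᵢ + nᵢ) = Dirichlet(9, 22, 19, 14).
For a Dirichlet(a₁,…,a_K) with all aᵢ > 1, the mode has j-th component (aⱼ − 1)/(Σaᵢ − K).
Here Σaᵢ = 64 and K = 4, so p(black) = (14 − 1)/(64 − 4) = 13/60 ≈ 0.217.

MAP estimate of p(black) = 0.217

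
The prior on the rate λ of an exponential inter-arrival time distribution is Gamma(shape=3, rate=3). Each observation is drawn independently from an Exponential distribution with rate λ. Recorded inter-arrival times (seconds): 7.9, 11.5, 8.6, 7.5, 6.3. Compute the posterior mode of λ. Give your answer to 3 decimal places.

λ̂_MAP = 0.156

The Exponential(rate=λ) likelihood is ∝ λ^n e^(−λΣtᵢ). Here n = 5 and Σtᵢ = 7.9 + 11.5 + 8.6 + 7.5 + 6.3 = 41.8.
Posterior ∝ λ^2e^(−3λ) · λ^5e^(−41.8λ) = λ^7e^(−44.8λ), i.e. Gamma(8, 44.8).
Mode = (a−1)/b = 7/44.8 ≈ 0.156.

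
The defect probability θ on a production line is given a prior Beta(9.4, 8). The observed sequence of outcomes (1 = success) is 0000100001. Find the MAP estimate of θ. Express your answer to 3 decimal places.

Prior: Beta(9.4, 8).
Data: 2 successes in 10 trials (from the sequence). The binomial likelihood contributes θ^2(1−θ)^8, so the posterior is Beta(9.4+2, 8+8) = Beta(11.4, 16).
For Beta(a, b) with a, b > 1 the mode is (a−1)/(a+b−2) = 10.4/25.4 ≈ 0.409.

θ̂_MAP = 0.409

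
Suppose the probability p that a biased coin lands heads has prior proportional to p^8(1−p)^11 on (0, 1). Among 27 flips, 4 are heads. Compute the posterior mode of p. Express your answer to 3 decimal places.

p̂_MAP = 0.261

The prior density ∝ p^8(1−p)^11 is the kernel of Beta(9, 12).
Data: 4 successes in 27 trials. The binomial likelihood contributes p^4(1−p)^23, so the posterior is Beta(9+4, 12+23) = Beta(13, 35).
For Beta(a, b) with a, b > 1 the mode is (a−1)/(a+b−2) = 12/46 ≈ 0.261.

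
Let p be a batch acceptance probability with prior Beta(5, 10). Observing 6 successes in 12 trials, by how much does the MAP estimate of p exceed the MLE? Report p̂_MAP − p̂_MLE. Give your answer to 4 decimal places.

MAP − MLE = -0.1000

Posterior is Beta(11, 16); MAP = (11−1)/(27−2) = 10/25 ≈ 0.40000.
MLE ignores the prior: p̂_MLE = k/n = 6/12 ≈ 0.50000.
Difference = 10/25 − 6/12 = -1/10 ≈ -0.1000.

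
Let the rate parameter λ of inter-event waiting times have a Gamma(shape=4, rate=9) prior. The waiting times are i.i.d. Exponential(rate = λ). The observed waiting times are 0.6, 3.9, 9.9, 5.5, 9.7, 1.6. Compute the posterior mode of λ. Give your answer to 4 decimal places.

The Exponential(rate=λ) likelihood is ∝ λ^n e^(−λΣtᵢ). Here n = 6 and Σtᵢ = 0.6 + 3.9 + 9.9 + 5.5 + 9.7 + 1.6 = 31.2.
Posterior ∝ λ^3e^(−9λ) · λ^6e^(−31.2λ) = λ^9e^(−40.2λ), i.e. Gamma(10, 40.2).
Mode = (a−1)/b = 9/40.2 ≈ 0.2239.

λ̂_MAP = 0.2239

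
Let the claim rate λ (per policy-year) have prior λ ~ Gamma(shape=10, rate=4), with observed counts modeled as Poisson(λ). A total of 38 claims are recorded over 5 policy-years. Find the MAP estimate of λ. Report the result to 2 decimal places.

λ̂_MAP = 5.22

Σxᵢ = 38, n = 5.
Posterior ∝ λ^9e^(−4λ) · λ^38e^(−5λ) = λ^47e^(−9λ), i.e. Gamma(shape=48, rate=9).
The mode of a Gamma(a, b) with a ≥ 1 (shape–rate) is (a−1)/b = 47/9 ≈ 5.22.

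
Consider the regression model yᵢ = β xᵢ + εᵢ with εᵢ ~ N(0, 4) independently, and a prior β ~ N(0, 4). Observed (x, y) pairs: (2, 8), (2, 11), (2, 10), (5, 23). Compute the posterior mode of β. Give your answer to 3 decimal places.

log p(β | y) = −Σ(yᵢ − βxᵢ)²/(2·4) − β²/(2·4) + const.
Setting the derivative to zero: Σxᵢ(yᵢ − βxᵢ)/4 − β/4 = 0, so β = Σxᵢyᵢ / (Σxᵢ² + σ²/τ²).
Σxᵢyᵢ = 2·8 + 2·11 + 2·10 + 5·23 = 173; Σxᵢ² = 37; σ²/τ² = 1.
β̂_MAP = 173 / (37 + 1) = 173/38 ≈ 4.553.

β̂_MAP = 4.553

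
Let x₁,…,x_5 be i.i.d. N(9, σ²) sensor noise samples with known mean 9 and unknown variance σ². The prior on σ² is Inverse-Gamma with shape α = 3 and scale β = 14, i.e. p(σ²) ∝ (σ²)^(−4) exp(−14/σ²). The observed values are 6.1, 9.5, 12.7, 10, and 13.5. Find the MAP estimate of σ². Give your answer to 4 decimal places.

σ̂²_MAP = 5.5077

Sum of squared deviations about the known mean: SS = (6.1−9)² + (9.5−9)² + (12.7−9)² + (10−9)² + (13.5−9)² = 43.6.
The Normal likelihood contributes (σ²)^(−n/2) exp(−SS/(2σ²)), so the posterior is Inverse-Gamma(α + n/2, β + SS/2) = Inverse-Gamma(5.5, 35.8).
The mode of Inverse-Gamma(a, b) is b/(a+1) = 35.8/6.5 ≈ 5.5077.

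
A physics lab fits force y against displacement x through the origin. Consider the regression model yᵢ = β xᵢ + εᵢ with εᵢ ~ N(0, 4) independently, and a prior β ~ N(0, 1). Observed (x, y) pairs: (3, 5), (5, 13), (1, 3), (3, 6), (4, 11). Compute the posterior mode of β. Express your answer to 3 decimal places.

β̂_MAP = 2.266

log p(β | y) = −Σ(yᵢ − βxᵢ)²/(2·4) − β²/(2·1) + const.
Setting the derivative to zero: Σxᵢ(yᵢ − βxᵢ)/4 − β/1 = 0, so β = Σxᵢyᵢ / (Σxᵢ² + σ²/τ²).
Σxᵢyᵢ = 3·5 + 5·13 + 1·3 + 3·6 + 4·11 = 145; Σxᵢ² = 60; σ²/τ² = 4.
β̂_MAP = 145 / (60 + 4) = 145/64 ≈ 2.266.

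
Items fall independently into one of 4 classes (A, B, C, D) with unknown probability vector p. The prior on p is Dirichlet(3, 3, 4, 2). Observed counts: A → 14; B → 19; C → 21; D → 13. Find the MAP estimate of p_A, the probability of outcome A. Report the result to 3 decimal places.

The posterior is Dirichlet(αᵢ + nᵢ) = Dirichlet(17, 22, 25, 15).
For a Dirichlet(a₁,…,a_K) with all aᵢ > 1, the mode has j-th component (aⱼ − 1)/(Σaᵢ − K).
Here Σaᵢ = 79 and K = 4, so p_A = (17 − 1)/(79 − 4) = 16/75 ≈ 0.213.

MAP estimate of p_A = 0.213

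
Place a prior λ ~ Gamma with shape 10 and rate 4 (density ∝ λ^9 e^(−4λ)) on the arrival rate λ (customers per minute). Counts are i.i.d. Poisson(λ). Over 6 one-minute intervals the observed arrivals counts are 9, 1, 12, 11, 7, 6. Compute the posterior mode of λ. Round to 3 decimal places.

Σxᵢ = 9+1+12+11+7+6 = 46, with n = 6.
Posterior ∝ λ^9e^(−4λ) · λ^46e^(−6λ) = λ^55e^(−10λ), i.e. Gamma(shape=56, rate=10).
The mode of a Gamma(a, b) with a ≥ 1 (shape–rate) is (a−1)/b = 55/10 ≈ 5.500.

λ̂_MAP = 5.500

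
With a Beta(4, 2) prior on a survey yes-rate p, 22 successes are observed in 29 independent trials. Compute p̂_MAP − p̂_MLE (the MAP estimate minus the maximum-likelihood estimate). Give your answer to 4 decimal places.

Posterior is Beta(26, 9); MAP = (26−1)/(35−2) = 25/33 ≈ 0.75758.
MLE ignores the prior: p̂_MLE = k/n = 22/29 ≈ 0.75862.
Difference = 25/33 − 22/29 = -1/957 ≈ -0.0010.

MAP − MLE = -0.0010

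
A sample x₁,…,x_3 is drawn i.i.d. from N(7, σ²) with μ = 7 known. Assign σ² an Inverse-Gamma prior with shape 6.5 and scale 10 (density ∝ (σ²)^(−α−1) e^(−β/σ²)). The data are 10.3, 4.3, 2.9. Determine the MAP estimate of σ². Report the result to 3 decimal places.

Sum of squared deviations about the known mean: SS = (10.3−7)² + (4.3−7)² + (2.9−7)² = 34.99.
The Normal likelihood contributes (σ²)^(−n/2) exp(−SS/(2σ²)), so the posterior is Inverse-Gamma(α + n/2, β + SS/2) = Inverse-Gamma(8, 27.495).
The mode of Inverse-Gamma(a, b) is b/(a+1) = 27.495/9 ≈ 3.055.

σ̂²_MAP = 3.055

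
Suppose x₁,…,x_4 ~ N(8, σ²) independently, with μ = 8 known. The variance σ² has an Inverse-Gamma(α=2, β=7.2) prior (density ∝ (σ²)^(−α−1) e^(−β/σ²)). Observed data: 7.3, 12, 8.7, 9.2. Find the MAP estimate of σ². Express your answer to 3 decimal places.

Sum of squared deviations about the known mean: SS = (7.3−8)² + (12−8)² + (8.7−8)² + (9.2−8)² = 18.42.
The Normal likelihood contributes (σ²)^(−n/2) exp(−SS/(2σ²)), so the posterior is Inverse-Gamma(α + n/2, β + SS/2) = Inverse-Gamma(4, 16.41).
The mode of Inverse-Gamma(a, b) is b/(a+1) = 16.41/5 ≈ 3.282.

σ̂²_MAP = 3.282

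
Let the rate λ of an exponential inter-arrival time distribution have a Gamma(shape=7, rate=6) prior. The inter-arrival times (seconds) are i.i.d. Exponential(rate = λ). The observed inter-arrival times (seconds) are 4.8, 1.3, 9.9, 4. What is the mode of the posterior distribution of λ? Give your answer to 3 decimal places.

The Exponential(rate=λ) likelihood is ∝ λ^n e^(−λΣtᵢ). Here n = 4 and Σtᵢ = 4.8 + 1.3 + 9.9 + 4 = 20.
Posterior ∝ λ^6e^(−6λ) · λ^4e^(−20λ) = λ^10e^(−26λ), i.e. Gamma(11, 26).
Mode = (a−1)/b = 10/26 ≈ 0.385.

λ̂_MAP = 0.385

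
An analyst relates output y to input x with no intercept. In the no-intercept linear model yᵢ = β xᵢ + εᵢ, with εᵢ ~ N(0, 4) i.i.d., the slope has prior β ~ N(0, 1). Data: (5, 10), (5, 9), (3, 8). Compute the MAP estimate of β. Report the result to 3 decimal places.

log p(β | y) = −Σ(yᵢ − βxᵢ)²/(2·4) − β²/(2·1) + const.
Setting the derivative to zero: Σxᵢ(yᵢ − βxᵢ)/4 − β/1 = 0, so β = Σxᵢyᵢ / (Σxᵢ² + σ²/τ²).
Σxᵢyᵢ = 5·10 + 5·9 + 3·8 = 119; Σxᵢ² = 59; σ²/τ² = 4.
β̂_MAP = 119 / (59 + 4) = 119/63 ≈ 1.889.

β̂_MAP = 1.889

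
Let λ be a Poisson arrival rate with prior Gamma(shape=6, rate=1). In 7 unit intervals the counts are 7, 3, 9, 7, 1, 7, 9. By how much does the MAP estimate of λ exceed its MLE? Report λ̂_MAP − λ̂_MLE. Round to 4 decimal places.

MAP − MLE = -0.1429

Σxᵢ = 43. Posterior is Gamma(49, 8); MAP = (49−1)/8 = 48/8 ≈ 6.00000.
MLE = x̄ = 43/7 ≈ 6.14286.
Difference = 48/8 − 43/7 = -1/7 ≈ -0.1429.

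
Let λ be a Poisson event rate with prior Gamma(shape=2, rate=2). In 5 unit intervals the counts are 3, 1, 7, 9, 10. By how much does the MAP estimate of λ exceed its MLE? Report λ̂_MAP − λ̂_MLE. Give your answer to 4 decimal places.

Σxᵢ = 30. Posterior is Gamma(32, 7); MAP = (32−1)/7 = 31/7 ≈ 4.42857.
MLE = x̄ = 30/5 ≈ 6.00000.
Difference = 31/7 − 30/5 = -11/7 ≈ -1.5714.

MAP − MLE = -1.5714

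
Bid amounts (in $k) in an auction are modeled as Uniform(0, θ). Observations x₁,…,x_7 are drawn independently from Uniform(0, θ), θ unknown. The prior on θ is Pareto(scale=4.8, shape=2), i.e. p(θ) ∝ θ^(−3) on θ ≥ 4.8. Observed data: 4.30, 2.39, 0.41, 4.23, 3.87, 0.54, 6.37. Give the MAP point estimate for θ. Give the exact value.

θ̂_MAP = 6.37

The Uniform(0, θ) likelihood is θ^(−n) for θ ≥ max(xᵢ), zero otherwise. Here max(xᵢ) = 6.37.
Posterior ∝ θ^(−3) · θ^(−7) = θ^(−10) on θ ≥ max(4.8, 6.37) = 6.37.
This density is strictly decreasing in θ, so the posterior mode lies at the lower boundary of the support.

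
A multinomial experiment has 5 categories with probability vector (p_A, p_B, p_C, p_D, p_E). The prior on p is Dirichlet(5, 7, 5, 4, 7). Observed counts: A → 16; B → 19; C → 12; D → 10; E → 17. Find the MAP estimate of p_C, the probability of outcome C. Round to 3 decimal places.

MAP estimate of p_C = 0.165

The posterior is Dirichlet(αᵢ + nᵢ) = Dirichlet(21, 26, 17, 14, 24).
For a Dirichlet(a₁,…,a_K) with all aᵢ > 1, the mode has j-th component (aⱼ − 1)/(Σaᵢ − K).
Here Σaᵢ = 102 and K = 5, so p_C = (17 − 1)/(102 − 5) = 16/97 ≈ 0.165.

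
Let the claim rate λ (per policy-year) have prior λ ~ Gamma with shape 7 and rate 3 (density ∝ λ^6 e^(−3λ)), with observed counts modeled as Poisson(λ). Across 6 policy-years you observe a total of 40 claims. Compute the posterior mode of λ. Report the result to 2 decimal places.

λ̂_MAP = 5.11

Σxᵢ = 40, n = 6.
Posterior ∝ λ^6e^(−3λ) · λ^40e^(−6λ) = λ^46e^(−9λ), i.e. Gamma(shape=47, rate=9).
The mode of a Gamma(a, b) with a ≥ 1 (shape–rate) is (a−1)/b = 46/9 ≈ 5.11.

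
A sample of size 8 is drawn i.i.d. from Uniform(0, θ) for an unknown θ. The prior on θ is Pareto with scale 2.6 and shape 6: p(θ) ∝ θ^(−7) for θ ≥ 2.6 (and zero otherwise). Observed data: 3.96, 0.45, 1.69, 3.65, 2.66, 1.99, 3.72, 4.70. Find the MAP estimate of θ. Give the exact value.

θ̂_MAP = 4.70

The Uniform(0, θ) likelihood is θ^(−n) for θ ≥ max(xᵢ), zero otherwise. Here max(xᵢ) = 4.70.
Posterior ∝ θ^(−7) · θ^(−8) = θ^(−15) on θ ≥ max(2.6, 4.70) = 4.70.
This density is strictly decreasing in θ, so the posterior mode lies at the lower boundary of the support.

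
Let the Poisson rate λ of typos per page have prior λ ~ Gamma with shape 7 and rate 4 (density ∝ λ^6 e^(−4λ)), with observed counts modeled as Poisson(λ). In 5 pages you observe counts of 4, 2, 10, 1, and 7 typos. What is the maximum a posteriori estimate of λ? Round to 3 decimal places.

λ̂_MAP = 3.333

Σxᵢ = 4+2+10+1+7 = 24, with n = 5.
Posterior ∝ λ^6e^(−4λ) · λ^24e^(−5λ) = λ^30e^(−9λ), i.e. Gamma(shape=31, rate=9).
The mode of a Gamma(a, b) with a ≥ 1 (shape–rate) is (a−1)/b = 30/9 ≈ 3.333.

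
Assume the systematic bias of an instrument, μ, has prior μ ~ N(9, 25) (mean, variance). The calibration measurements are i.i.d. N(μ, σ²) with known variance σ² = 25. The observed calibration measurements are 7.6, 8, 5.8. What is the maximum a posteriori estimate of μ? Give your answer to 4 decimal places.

n = 3; x̄ = (7.6 + 8 + 5.8)/3 = 21.4/3 = 107/15 ≈ 7.1333.
For a Normal prior and Normal likelihood with known variance, the posterior is Normal; its mode equals its mean, the precision-weighted average.
Prior precision 1/σ₀² = 1/25 = 0.04; data precision n/σ² = 3/25 = 0.12.
μ̂ = (0.04·9 + 0.12·(107/15)) / (0.04 + 0.12) = 1.216/0.16 = 7.6000.

μ̂_MAP = 7.6000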